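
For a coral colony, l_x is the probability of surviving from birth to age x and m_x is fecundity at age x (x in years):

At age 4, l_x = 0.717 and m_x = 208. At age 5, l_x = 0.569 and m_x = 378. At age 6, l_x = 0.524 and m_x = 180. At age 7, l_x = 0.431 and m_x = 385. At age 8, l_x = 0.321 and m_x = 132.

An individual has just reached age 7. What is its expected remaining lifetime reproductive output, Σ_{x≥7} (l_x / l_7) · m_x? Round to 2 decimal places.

l_7 = 0.431. Conditional survival from age 7 to x is l_x / l_7.
  x=7: (0.431/0.431) × 385 = 385.0000
  x=8: (0.321/0.431) × 132 = 98.3109
Sum = 385.0000 + 98.3109 = 483.3109

483.31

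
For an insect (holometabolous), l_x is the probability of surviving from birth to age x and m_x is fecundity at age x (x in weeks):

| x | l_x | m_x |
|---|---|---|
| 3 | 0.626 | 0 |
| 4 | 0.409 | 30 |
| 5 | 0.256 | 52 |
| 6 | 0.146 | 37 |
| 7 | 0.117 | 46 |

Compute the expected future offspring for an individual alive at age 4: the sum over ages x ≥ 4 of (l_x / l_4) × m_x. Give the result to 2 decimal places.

88.91

l_4 = 0.409. Conditional survival from age 4 to x is l_x / l_4.
  x=4: (0.409/0.409) × 30 = 30.0000
  x=5: (0.256/0.409) × 52 = 32.5477
  x=6: (0.146/0.409) × 37 = 13.2078
  x=7: (0.117/0.409) × 46 = 13.1589
Sum = 30.0000 + 32.5477 + 13.2078 + 13.1589 = 88.9144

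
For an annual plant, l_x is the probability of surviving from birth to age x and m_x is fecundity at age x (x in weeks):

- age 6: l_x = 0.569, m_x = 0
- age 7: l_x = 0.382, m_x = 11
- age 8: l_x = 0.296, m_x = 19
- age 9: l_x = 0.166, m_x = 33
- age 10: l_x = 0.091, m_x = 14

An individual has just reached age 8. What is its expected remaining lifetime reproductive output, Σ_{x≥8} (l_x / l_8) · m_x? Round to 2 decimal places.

l_8 = 0.296. Conditional survival from age 8 to x is l_x / l_8.
  x=8: (0.296/0.296) × 19 = 19.0000
  x=9: (0.166/0.296) × 33 = 18.5068
  x=10: (0.091/0.296) × 14 = 4.3041
Sum = 19.0000 + 18.5068 + 4.3041 = 41.8108

41.81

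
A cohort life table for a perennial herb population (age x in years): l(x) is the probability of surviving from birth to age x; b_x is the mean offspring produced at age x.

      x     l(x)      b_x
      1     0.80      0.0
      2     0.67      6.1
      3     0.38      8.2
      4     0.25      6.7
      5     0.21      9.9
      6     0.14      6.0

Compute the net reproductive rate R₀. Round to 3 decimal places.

R₀ = Σ l(x) b_x:
  age 1: 0.80 × 0.0 = 0.0000
  age 2: 0.67 × 6.1 = 4.0870
  age 3: 0.38 × 8.2 = 3.1160
  age 4: 0.25 × 6.7 = 1.6750
  age 5: 0.21 × 9.9 = 2.0790
  age 6: 0.14 × 6.0 = 0.8400
R₀ = 0.0000 + 4.0870 + 3.1160 + 1.6750 + 2.0790 + 0.8400 = 11.7970

11.797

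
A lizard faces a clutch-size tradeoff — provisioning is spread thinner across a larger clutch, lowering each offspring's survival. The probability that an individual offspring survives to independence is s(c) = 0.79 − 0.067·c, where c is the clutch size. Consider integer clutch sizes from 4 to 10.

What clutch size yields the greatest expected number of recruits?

6

Expected recruits = c × s(c):
  c=4: 4 × 0.522 = 2.088
  c=5: 5 × 0.455 = 2.275
  c=6: 6 × 0.388 = 2.328
  c=7: 7 × 0.321 = 2.247
  c=8: 8 × 0.254 = 2.032
  c=9: 9 × 0.187 = 1.683
  c=10: 10 × 0.120 = 1.200
Maximum at c = 6 (2.328 recruits).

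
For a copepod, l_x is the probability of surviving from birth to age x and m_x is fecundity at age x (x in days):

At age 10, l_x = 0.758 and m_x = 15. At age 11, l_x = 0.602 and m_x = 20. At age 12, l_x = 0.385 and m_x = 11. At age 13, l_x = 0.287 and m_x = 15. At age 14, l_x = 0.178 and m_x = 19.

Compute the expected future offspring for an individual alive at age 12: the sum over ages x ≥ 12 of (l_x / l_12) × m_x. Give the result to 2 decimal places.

30.97

l_12 = 0.385. Conditional survival from age 12 to x is l_x / l_12.
  x=12: (0.385/0.385) × 11 = 11.0000
  x=13: (0.287/0.385) × 15 = 11.1818
  x=14: (0.178/0.385) × 19 = 8.7844
Sum = 11.0000 + 11.1818 + 8.7844 = 30.9662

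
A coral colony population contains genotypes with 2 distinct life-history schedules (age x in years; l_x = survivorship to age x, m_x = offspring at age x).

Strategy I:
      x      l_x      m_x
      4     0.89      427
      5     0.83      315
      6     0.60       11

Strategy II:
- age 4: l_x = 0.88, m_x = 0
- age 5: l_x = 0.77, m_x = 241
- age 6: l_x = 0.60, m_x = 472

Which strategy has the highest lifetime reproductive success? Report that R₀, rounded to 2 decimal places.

Strategy I: R₀ = 0.89×427 + 0.83×315 + 0.60×11 = 648.0800
Strategy II: R₀ = 0.88×0 + 0.77×241 + 0.60×472 = 468.7700
Highest R₀: strategy I with 648.0800.

648.08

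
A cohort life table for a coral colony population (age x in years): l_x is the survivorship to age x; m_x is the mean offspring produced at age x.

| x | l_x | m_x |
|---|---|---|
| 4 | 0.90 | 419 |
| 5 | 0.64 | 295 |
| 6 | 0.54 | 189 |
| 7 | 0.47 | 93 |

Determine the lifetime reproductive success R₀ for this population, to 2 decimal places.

711.67

R₀ = Σ l_x m_x:
  age 4: 0.90 × 419 = 377.1000
  age 5: 0.64 × 295 = 188.8000
  age 6: 0.54 × 189 = 102.0600
  age 7: 0.47 × 93 = 43.7100
R₀ = 377.1000 + 188.8000 + 102.0600 + 43.7100 = 711.6700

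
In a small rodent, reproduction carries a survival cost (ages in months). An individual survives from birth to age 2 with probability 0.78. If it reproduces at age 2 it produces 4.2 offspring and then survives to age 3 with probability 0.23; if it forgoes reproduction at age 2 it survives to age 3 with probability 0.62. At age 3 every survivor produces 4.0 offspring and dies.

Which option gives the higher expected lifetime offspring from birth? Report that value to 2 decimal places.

breed at age 2: R₀ = 0.78 × (4.2 + 0.23 × 4.0) = 0.78 × 5.1200 = 3.9936
delay to age 3: R₀ = 0.78 × (0.62 × 4.0) = 0.78 × 2.4800 = 1.9344
Higher: breed at age 2 (3.9936).

3.99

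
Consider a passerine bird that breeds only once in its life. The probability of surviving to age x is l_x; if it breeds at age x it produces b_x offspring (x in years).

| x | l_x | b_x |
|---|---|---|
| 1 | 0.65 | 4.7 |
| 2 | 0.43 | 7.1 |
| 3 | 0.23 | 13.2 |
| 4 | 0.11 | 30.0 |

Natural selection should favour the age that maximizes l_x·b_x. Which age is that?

Expected offspring if breeding at age x = l_x × b_x:
  age 1: 0.65 × 4.7 = 3.055
  age 2: 0.43 × 7.1 = 3.053
  age 3: 0.23 × 13.2 = 3.036
  age 4: 0.11 × 30.0 = 3.300
Maximum at age 4 (3.300).

4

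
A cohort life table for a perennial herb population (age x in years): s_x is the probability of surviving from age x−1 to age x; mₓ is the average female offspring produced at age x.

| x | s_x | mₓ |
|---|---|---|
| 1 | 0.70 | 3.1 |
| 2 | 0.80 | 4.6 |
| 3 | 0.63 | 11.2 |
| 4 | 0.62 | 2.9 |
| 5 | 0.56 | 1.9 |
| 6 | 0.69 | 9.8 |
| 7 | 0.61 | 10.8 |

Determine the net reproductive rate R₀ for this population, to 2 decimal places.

Survivorship from birth: l_x = s_1·s_2·…·s_x.
  l_1 = 0.70000
  l_2 = 0.56000
  l_3 = 0.35280
  l_4 = 0.21874
  l_5 = 0.12249
  l_6 = 0.08452
  l_7 = 0.05156
R₀ = Σ l_x mₓ:
  age 1: 0.70000 × 3.1 = 2.1700
  age 2: 0.56000 × 4.6 = 2.5760
  age 3: 0.35280 × 11.2 = 3.9514
  age 4: 0.21874 × 2.9 = 0.6343
  age 5: 0.12249 × 1.9 = 0.2327
  age 6: 0.08452 × 9.8 = 0.8283
  age 7: 0.05156 × 10.8 = 0.5568
R₀ = 2.1700 + 2.5760 + 3.9514 + 0.6343 + 0.2327 + 0.8283 + 0.5568 = 10.9496

10.95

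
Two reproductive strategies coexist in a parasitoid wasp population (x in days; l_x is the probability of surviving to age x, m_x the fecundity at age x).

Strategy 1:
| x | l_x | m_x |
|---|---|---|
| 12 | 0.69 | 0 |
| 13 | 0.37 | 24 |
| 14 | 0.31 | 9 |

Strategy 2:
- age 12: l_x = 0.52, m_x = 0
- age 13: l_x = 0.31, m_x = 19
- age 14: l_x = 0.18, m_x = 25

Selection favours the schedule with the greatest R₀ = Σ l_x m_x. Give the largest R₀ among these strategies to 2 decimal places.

11.67

Strategy 1: R₀ = 0.69×0 + 0.37×24 + 0.31×9 = 11.6700
Strategy 2: R₀ = 0.52×0 + 0.31×19 + 0.18×25 = 10.3900
Highest R₀: strategy 1 with 11.6700.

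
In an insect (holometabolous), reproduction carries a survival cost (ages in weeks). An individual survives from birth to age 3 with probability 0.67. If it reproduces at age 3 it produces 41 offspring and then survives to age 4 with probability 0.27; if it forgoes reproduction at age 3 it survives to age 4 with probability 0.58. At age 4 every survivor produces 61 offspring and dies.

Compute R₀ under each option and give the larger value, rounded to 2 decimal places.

38.50

breed at age 3: R₀ = 0.67 × (41 + 0.27 × 61) = 0.67 × 57.4700 = 38.5049
delay to age 4: R₀ = 0.67 × (0.58 × 61) = 0.67 × 35.3800 = 23.7046
Higher: breed at age 3 (38.5049).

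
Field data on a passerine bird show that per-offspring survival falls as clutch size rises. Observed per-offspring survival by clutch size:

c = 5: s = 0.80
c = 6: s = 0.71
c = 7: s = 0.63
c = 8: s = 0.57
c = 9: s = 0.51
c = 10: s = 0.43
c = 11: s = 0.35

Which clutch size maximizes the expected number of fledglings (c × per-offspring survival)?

Expected fledglings = c × s(c):
  c=5: 5 × 0.80 = 4.000
  c=6: 6 × 0.71 = 4.260
  c=7: 7 × 0.63 = 4.410
  c=8: 8 × 0.57 = 4.560
  c=9: 9 × 0.51 = 4.590
  c=10: 10 × 0.43 = 4.300
  c=11: 11 × 0.35 = 3.850
Maximum at c = 9 (4.590 fledglings).

9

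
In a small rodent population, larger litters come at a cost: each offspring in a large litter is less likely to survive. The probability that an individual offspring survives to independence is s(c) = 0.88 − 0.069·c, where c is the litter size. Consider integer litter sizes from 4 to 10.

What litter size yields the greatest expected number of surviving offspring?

6

Expected surviving offspring = c × s(c):
  c=4: 4 × 0.604 = 2.416
  c=5: 5 × 0.535 = 2.675
  c=6: 6 × 0.466 = 2.796
  c=7: 7 × 0.397 = 2.779
  c=8: 8 × 0.328 = 2.624
  c=9: 9 × 0.259 = 2.331
  c=10: 10 × 0.190 = 1.900
Maximum at c = 6 (2.796 surviving offspring).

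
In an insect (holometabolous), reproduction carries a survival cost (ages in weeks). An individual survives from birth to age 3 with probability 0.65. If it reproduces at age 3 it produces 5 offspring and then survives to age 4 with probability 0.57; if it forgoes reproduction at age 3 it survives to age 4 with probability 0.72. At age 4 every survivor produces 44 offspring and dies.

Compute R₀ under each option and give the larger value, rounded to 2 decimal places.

20.59

breed at age 3: R₀ = 0.65 × (5 + 0.57 × 44) = 0.65 × 30.0800 = 19.5520
delay to age 4: R₀ = 0.65 × (0.72 × 44) = 0.65 × 31.6800 = 20.5920
Higher: delay to age 4 (20.5920).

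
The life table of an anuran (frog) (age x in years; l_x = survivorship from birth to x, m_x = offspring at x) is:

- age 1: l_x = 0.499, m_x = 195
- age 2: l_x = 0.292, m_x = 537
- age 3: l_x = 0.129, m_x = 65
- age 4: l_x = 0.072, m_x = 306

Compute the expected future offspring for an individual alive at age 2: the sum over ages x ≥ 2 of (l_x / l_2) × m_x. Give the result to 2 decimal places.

l_2 = 0.292. Conditional survival from age 2 to x is l_x / l_2.
  x=2: (0.292/0.292) × 537 = 537.0000
  x=3: (0.129/0.292) × 65 = 28.7158
  x=4: (0.072/0.292) × 306 = 75.4521
Sum = 537.0000 + 28.7158 + 75.4521 = 641.1678

641.17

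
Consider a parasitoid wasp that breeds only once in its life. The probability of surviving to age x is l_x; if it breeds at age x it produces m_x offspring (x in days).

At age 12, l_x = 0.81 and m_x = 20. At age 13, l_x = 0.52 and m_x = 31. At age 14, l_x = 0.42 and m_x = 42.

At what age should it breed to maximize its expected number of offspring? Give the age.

14

Expected offspring if breeding at age x = l_x × m_x:
  age 12: 0.81 × 20 = 16.200
  age 13: 0.52 × 31 = 16.120
  age 14: 0.42 × 42 = 17.640
Maximum at age 14 (17.640).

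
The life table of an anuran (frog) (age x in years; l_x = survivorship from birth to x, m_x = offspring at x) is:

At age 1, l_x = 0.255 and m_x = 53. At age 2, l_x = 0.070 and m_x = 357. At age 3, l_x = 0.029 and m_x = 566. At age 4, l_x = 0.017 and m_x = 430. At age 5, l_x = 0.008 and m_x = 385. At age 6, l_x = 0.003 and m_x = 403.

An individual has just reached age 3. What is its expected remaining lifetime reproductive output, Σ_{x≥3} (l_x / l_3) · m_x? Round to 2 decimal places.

965.97

l_3 = 0.029. Conditional survival from age 3 to x is l_x / l_3.
  x=3: (0.029/0.029) × 566 = 566.0000
  x=4: (0.017/0.029) × 430 = 252.0690
  x=5: (0.008/0.029) × 385 = 106.2069
  x=6: (0.003/0.029) × 403 = 41.6897
Sum = 566.0000 + 252.0690 + 106.2069 + 41.6897 = 965.9655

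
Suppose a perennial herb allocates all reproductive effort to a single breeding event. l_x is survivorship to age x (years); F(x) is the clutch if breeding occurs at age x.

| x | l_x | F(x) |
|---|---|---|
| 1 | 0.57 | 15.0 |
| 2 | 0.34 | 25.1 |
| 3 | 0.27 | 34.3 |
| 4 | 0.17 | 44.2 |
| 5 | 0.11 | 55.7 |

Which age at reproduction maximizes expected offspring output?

3

Expected offspring if breeding at age x = l_x × F(x):
  age 1: 0.57 × 15.0 = 8.550
  age 2: 0.34 × 25.1 = 8.534
  age 3: 0.27 × 34.3 = 9.261
  age 4: 0.17 × 44.2 = 7.514
  age 5: 0.11 × 55.7 = 6.127
Maximum at age 3 (9.261).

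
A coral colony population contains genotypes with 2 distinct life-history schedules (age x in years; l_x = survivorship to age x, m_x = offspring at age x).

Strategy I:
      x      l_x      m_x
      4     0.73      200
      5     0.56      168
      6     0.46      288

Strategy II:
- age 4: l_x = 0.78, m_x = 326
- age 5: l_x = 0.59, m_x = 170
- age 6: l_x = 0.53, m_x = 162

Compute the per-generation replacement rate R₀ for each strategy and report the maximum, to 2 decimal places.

440.44

Strategy I: R₀ = 0.73×200 + 0.56×168 + 0.46×288 = 372.5600
Strategy II: R₀ = 0.78×326 + 0.59×170 + 0.53×162 = 440.4400
Highest R₀: strategy II with 440.4400.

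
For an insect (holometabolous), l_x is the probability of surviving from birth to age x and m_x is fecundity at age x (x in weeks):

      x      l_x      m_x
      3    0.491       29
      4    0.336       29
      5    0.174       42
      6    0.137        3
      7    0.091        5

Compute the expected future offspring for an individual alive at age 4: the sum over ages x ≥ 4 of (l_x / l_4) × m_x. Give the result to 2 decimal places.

l_4 = 0.336. Conditional survival from age 4 to x is l_x / l_4.
  x=4: (0.336/0.336) × 29 = 29.0000
  x=5: (0.174/0.336) × 42 = 21.7500
  x=6: (0.137/0.336) × 3 = 1.2232
  x=7: (0.091/0.336) × 5 = 1.3542
Sum = 29.0000 + 21.7500 + 1.2232 + 1.3542 = 53.3274

53.33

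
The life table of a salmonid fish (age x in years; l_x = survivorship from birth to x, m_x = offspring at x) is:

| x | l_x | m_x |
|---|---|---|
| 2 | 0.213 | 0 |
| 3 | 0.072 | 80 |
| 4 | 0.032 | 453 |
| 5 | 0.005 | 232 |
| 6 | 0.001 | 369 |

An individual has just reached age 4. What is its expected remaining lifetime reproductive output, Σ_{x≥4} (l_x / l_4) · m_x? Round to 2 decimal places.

l_4 = 0.032. Conditional survival from age 4 to x is l_x / l_4.
  x=4: (0.032/0.032) × 453 = 453.0000
  x=5: (0.005/0.032) × 232 = 36.2500
  x=6: (0.001/0.032) × 369 = 11.5312
Sum = 453.0000 + 36.2500 + 11.5312 = 500.7812

500.78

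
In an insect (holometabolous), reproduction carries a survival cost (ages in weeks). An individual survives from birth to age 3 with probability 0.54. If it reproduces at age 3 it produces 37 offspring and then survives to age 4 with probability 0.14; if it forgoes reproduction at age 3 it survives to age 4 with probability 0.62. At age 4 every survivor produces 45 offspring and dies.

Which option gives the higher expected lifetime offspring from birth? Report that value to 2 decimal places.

breed at age 3: R₀ = 0.54 × (37 + 0.14 × 45) = 0.54 × 43.3000 = 23.3820
delay to age 4: R₀ = 0.54 × (0.62 × 45) = 0.54 × 27.9000 = 15.0660
Higher: breed at age 3 (23.3820).

23.38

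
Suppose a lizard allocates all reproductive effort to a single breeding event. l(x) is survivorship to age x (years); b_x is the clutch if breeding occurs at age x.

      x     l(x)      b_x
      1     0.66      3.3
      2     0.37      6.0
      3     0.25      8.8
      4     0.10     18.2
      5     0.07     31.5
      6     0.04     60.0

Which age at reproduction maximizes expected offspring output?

Expected offspring if breeding at age x = l(x) × b_x:
  age 1: 0.66 × 3.3 = 2.178
  age 2: 0.37 × 6.0 = 2.220
  age 3: 0.25 × 8.8 = 2.200
  age 4: 0.10 × 18.2 = 1.820
  age 5: 0.07 × 31.5 = 2.205
  age 6: 0.04 × 60.0 = 2.400
Maximum at age 6 (2.400).

6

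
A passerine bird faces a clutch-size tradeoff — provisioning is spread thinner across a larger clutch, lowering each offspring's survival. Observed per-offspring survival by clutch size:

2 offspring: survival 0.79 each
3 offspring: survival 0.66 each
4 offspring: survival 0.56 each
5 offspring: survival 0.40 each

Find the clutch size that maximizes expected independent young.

4

Expected independent young = c × s(c):
  c=2: 2 × 0.79 = 1.580
  c=3: 3 × 0.66 = 1.980
  c=4: 4 × 0.56 = 2.240
  c=5: 5 × 0.40 = 2.000
Maximum at c = 4 (2.240 independent young).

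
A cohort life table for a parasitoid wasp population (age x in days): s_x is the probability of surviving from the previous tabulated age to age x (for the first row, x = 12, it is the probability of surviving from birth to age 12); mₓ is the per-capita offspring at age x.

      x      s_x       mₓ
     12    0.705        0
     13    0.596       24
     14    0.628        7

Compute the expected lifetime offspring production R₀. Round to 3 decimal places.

Survivorship from birth: l_x = s_12·s_13·…·s_x.
  l_12 = 0.70500
  l_13 = 0.42018
  l_14 = 0.26387
R₀ = Σ l_x mₓ:
  age 12: 0.70500 × 0 = 0.0000
  age 13: 0.42018 × 24 = 10.0843
  age 14: 0.26387 × 7 = 1.8471
R₀ = 0.0000 + 10.0843 + 1.8471 = 11.9314

11.931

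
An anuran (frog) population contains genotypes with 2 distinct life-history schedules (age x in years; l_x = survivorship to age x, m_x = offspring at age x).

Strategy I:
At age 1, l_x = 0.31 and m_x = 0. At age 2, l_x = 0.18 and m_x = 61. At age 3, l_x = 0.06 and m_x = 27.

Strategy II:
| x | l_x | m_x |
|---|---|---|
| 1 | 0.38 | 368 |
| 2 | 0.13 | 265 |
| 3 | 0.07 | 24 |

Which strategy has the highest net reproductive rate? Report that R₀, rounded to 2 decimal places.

175.97

Strategy I: R₀ = 0.31×0 + 0.18×61 + 0.06×27 = 12.6000
Strategy II: R₀ = 0.38×368 + 0.13×265 + 0.07×24 = 175.9700
Highest R₀: strategy II with 175.9700.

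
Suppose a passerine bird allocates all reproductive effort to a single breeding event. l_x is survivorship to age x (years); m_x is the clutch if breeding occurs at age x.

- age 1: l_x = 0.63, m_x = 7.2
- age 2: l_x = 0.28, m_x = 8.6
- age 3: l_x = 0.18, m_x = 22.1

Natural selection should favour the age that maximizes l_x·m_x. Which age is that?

Expected offspring if breeding at age x = l_x × m_x:
  age 1: 0.63 × 7.2 = 4.536
  age 2: 0.28 × 8.6 = 2.408
  age 3: 0.18 × 22.1 = 3.978
Maximum at age 1 (4.536).

1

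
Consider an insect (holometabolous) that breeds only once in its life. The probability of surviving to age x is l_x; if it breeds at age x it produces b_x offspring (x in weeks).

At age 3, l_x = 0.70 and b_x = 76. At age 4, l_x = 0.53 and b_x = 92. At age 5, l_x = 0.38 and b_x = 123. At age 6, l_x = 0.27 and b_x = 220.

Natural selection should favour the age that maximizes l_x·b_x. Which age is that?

6

Expected offspring if breeding at age x = l_x × b_x:
  age 3: 0.70 × 76 = 53.200
  age 4: 0.53 × 92 = 48.760
  age 5: 0.38 × 123 = 46.740
  age 6: 0.27 × 220 = 59.400
Maximum at age 6 (59.400).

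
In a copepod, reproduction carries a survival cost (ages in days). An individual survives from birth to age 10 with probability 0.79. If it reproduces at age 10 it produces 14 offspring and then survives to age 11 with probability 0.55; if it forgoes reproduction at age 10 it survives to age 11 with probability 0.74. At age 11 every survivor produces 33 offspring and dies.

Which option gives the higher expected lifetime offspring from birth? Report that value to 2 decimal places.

25.40

breed at age 10: R₀ = 0.79 × (14 + 0.55 × 33) = 0.79 × 32.1500 = 25.3985
delay to age 11: R₀ = 0.79 × (0.74 × 33) = 0.79 × 24.4200 = 19.2918
Higher: breed at age 10 (25.3985).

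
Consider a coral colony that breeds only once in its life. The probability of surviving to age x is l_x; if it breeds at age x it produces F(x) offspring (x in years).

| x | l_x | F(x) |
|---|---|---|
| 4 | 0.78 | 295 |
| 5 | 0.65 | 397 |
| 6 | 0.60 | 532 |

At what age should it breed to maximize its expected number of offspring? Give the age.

6

Expected offspring if breeding at age x = l_x × F(x):
  age 4: 0.78 × 295 = 230.100
  age 5: 0.65 × 397 = 258.050
  age 6: 0.60 × 532 = 319.200
Maximum at age 6 (319.200).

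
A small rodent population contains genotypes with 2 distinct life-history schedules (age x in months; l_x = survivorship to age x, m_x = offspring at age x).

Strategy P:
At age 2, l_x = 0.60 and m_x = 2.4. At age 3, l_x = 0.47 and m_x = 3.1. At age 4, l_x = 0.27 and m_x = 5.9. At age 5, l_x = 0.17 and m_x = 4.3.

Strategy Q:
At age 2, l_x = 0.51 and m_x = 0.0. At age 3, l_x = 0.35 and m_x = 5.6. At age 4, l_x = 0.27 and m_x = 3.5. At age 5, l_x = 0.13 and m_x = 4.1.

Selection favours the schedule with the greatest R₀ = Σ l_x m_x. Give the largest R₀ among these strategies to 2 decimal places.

5.22

Strategy P: R₀ = 0.60×2.4 + 0.47×3.1 + 0.27×5.9 + 0.17×4.3 = 5.2210
Strategy Q: R₀ = 0.51×0.0 + 0.35×5.6 + 0.27×3.5 + 0.13×4.1 = 3.4380
Highest R₀: strategy P with 5.2210.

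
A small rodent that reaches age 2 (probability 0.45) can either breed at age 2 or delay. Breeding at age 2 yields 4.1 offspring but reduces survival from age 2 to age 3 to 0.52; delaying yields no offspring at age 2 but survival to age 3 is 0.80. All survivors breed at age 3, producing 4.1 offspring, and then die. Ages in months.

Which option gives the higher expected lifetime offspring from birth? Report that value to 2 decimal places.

breed at age 2: R₀ = 0.45 × (4.1 + 0.52 × 4.1) = 0.45 × 6.2320 = 2.8044
delay to age 3: R₀ = 0.45 × (0.80 × 4.1) = 0.45 × 3.2800 = 1.4760
Higher: breed at age 2 (2.8044).

2.80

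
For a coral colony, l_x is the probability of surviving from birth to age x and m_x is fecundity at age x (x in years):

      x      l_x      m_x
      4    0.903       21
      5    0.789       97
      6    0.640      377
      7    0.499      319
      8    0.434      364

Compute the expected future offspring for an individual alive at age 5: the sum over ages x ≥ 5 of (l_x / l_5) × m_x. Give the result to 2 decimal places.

l_5 = 0.789. Conditional survival from age 5 to x is l_x / l_5.
  x=5: (0.789/0.789) × 97 = 97.0000
  x=6: (0.640/0.789) × 377 = 305.8048
  x=7: (0.499/0.789) × 319 = 201.7503
  x=8: (0.434/0.789) × 364 = 200.2231
Sum = 97.0000 + 305.8048 + 201.7503 + 200.2231 = 804.7782

804.78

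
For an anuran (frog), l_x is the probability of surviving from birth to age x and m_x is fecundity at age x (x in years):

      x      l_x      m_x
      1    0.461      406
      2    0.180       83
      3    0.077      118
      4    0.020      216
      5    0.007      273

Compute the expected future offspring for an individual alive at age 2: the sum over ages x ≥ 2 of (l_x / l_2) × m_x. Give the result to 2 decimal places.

168.09

l_2 = 0.180. Conditional survival from age 2 to x is l_x / l_2.
  x=2: (0.180/0.180) × 83 = 83.0000
  x=3: (0.077/0.180) × 118 = 50.4778
  x=4: (0.020/0.180) × 216 = 24.0000
  x=5: (0.007/0.180) × 273 = 10.6167
Sum = 83.0000 + 50.4778 + 24.0000 + 10.6167 = 168.0944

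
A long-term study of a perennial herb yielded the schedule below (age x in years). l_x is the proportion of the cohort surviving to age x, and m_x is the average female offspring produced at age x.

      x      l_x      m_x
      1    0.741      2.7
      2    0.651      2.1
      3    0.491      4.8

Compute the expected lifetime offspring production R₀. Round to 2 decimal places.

5.72

R₀ = Σ l_x m_x:
  age 1: 0.741 × 2.7 = 2.0007
  age 2: 0.651 × 2.1 = 1.3671
  age 3: 0.491 × 4.8 = 2.3568
R₀ = 2.0007 + 1.3671 + 2.3568 = 5.7246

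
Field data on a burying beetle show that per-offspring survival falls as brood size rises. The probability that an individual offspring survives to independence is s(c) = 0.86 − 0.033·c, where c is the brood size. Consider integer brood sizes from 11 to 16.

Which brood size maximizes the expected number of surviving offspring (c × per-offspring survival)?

13

Expected surviving offspring = c × s(c):
  c=11: 11 × 0.497 = 5.467
  c=12: 12 × 0.464 = 5.568
  c=13: 13 × 0.431 = 5.603
  c=14: 14 × 0.398 = 5.572
  c=15: 15 × 0.365 = 5.475
  c=16: 16 × 0.332 = 5.312
Maximum at c = 13 (5.603 surviving offspring).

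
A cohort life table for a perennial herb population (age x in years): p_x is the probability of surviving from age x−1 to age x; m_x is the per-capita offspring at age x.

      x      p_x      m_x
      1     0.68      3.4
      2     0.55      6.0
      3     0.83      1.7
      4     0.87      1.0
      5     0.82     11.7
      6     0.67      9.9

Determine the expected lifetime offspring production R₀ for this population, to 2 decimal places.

9.41

Survivorship from birth: l_x = p_1·p_2·…·p_x.
  l_1 = 0.68000
  l_2 = 0.37400
  l_3 = 0.31042
  l_4 = 0.27007
  l_5 = 0.22145
  l_6 = 0.14837
R₀ = Σ l_x m_x:
  age 1: 0.68000 × 3.4 = 2.3120
  age 2: 0.37400 × 6.0 = 2.2440
  age 3: 0.31042 × 1.7 = 0.5277
  age 4: 0.27007 × 1.0 = 0.2701
  age 5: 0.22145 × 11.7 = 2.5910
  age 6: 0.14837 × 9.9 = 1.4689
R₀ = 2.3120 + 2.2440 + 0.5277 + 0.2701 + 2.5910 + 1.4689 = 9.4136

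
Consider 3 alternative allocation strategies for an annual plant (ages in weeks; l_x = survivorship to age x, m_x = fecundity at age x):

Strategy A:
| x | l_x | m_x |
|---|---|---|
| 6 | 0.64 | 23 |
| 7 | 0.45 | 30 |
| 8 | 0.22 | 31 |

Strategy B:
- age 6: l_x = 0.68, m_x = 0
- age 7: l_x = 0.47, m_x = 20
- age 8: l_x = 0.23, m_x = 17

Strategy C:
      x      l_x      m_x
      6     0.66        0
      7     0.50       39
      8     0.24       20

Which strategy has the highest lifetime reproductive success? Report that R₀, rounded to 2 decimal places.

Strategy A: R₀ = 0.64×23 + 0.45×30 + 0.22×31 = 35.0400
Strategy B: R₀ = 0.68×0 + 0.47×20 + 0.23×17 = 13.3100
Strategy C: R₀ = 0.66×0 + 0.50×39 + 0.24×20 = 24.3000
Highest R₀: strategy A with 35.0400.

35.04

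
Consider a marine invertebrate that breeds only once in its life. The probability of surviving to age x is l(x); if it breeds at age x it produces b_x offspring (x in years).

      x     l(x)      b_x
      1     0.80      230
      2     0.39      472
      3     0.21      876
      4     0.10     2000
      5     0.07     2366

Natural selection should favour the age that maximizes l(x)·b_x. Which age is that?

4

Expected offspring if breeding at age x = l(x) × b_x:
  age 1: 0.80 × 230 = 184.000
  age 2: 0.39 × 472 = 184.080
  age 3: 0.21 × 876 = 183.960
  age 4: 0.10 × 2000 = 200.000
  age 5: 0.07 × 2366 = 165.620
Maximum at age 4 (200.000).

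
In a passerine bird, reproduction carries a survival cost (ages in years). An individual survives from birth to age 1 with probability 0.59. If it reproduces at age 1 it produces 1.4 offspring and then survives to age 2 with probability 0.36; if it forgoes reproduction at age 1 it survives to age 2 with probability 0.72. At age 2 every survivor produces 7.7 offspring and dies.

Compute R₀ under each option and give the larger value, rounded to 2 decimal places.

breed at age 1: R₀ = 0.59 × (1.4 + 0.36 × 7.7) = 0.59 × 4.1720 = 2.4615
delay to age 2: R₀ = 0.59 × (0.72 × 7.7) = 0.59 × 5.5440 = 3.2710
Higher: delay to age 2 (3.2710).

3.27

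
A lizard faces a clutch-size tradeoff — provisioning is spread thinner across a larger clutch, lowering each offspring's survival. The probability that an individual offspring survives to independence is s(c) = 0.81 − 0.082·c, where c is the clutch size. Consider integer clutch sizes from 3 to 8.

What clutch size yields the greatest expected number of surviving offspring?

5

Expected surviving offspring = c × s(c):
  c=3: 3 × 0.564 = 1.692
  c=4: 4 × 0.482 = 1.928
  c=5: 5 × 0.400 = 2.000
  c=6: 6 × 0.318 = 1.908
  c=7: 7 × 0.236 = 1.652
  c=8: 8 × 0.154 = 1.232
Maximum at c = 5 (2.000 surviving offspring).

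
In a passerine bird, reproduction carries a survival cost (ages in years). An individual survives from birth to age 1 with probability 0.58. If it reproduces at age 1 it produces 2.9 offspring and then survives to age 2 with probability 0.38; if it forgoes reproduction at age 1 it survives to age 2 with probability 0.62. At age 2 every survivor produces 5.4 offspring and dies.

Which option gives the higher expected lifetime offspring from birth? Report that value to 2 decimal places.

breed at age 1: R₀ = 0.58 × (2.9 + 0.38 × 5.4) = 0.58 × 4.9520 = 2.8722
delay to age 2: R₀ = 0.58 × (0.62 × 5.4) = 0.58 × 3.3480 = 1.9418
Higher: breed at age 1 (2.8722).

2.87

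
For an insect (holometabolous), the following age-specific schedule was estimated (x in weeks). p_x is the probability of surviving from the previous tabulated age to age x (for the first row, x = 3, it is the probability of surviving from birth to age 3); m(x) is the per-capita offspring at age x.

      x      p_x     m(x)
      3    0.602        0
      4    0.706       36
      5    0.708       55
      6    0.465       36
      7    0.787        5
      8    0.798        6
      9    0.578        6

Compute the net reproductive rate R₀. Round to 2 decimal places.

Survivorship from birth: l_x = p_3·p_4·…·p_x.
  l_3 = 0.60200
  l_4 = 0.42501
  l_5 = 0.30091
  l_6 = 0.13992
  l_7 = 0.11012
  l_8 = 0.08787
  l_9 = 0.05079
R₀ = Σ l_x m(x):
  age 3: 0.60200 × 0 = 0.0000
  age 4: 0.42501 × 36 = 15.3004
  age 5: 0.30091 × 55 = 16.5500
  age 6: 0.13992 × 36 = 5.0371
  age 7: 0.11012 × 5 = 0.5506
  age 8: 0.08787 × 6 = 0.5272
  age 9: 0.05079 × 6 = 0.3047
R₀ = 0.0000 + 15.3004 + 16.5500 + 5.0371 + 0.5506 + 0.5272 + 0.3047 = 38.2701

38.27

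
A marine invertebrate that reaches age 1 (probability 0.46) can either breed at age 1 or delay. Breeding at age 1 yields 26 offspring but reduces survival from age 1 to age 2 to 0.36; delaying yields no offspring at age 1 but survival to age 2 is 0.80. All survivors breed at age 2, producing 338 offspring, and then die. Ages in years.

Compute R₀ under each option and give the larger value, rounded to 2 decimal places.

124.38

breed at age 1: R₀ = 0.46 × (26 + 0.36 × 338) = 0.46 × 147.6800 = 67.9328
delay to age 2: R₀ = 0.46 × (0.80 × 338) = 0.46 × 270.4000 = 124.3840
Higher: delay to age 2 (124.3840).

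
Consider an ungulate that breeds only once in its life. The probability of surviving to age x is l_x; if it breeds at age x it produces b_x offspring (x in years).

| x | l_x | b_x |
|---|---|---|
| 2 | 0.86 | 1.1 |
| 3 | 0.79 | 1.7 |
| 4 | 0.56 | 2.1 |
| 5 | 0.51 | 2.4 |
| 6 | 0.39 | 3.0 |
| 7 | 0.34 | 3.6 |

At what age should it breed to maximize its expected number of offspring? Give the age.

3

Expected offspring if breeding at age x = l_x × b_x:
  age 2: 0.86 × 1.1 = 0.946
  age 3: 0.79 × 1.7 = 1.343
  age 4: 0.56 × 2.1 = 1.176
  age 5: 0.51 × 2.4 = 1.224
  age 6: 0.39 × 3.0 = 1.170
  age 7: 0.34 × 3.6 = 1.224
Maximum at age 3 (1.343).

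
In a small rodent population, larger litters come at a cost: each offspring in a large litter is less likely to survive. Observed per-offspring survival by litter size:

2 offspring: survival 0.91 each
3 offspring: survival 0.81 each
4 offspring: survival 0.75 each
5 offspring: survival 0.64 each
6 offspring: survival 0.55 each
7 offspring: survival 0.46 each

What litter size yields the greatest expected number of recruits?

6

Expected recruits = c × s(c):
  c=2: 2 × 0.91 = 1.820
  c=3: 3 × 0.81 = 2.430
  c=4: 4 × 0.75 = 3.000
  c=5: 5 × 0.64 = 3.200
  c=6: 6 × 0.55 = 3.300
  c=7: 7 × 0.46 = 3.220
Maximum at c = 6 (3.300 recruits).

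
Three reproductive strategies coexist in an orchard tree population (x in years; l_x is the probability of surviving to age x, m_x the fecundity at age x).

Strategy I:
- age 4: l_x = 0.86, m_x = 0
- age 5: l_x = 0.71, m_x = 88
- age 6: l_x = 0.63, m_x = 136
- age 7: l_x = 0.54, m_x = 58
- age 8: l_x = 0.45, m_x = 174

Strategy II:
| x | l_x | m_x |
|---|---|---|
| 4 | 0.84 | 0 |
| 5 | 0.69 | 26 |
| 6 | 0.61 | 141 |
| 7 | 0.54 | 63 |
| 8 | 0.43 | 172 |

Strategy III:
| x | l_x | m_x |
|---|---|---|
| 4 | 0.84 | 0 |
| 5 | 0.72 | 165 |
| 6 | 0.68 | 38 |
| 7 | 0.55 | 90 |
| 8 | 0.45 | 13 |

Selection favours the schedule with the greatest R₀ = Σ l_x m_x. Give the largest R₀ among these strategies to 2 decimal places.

Strategy I: R₀ = 0.86×0 + 0.71×88 + 0.63×136 + 0.54×58 + 0.45×174 = 257.7800
Strategy II: R₀ = 0.84×0 + 0.69×26 + 0.61×141 + 0.54×63 + 0.43×172 = 211.9300
Strategy III: R₀ = 0.84×0 + 0.72×165 + 0.68×38 + 0.55×90 + 0.45×13 = 199.9900
Highest R₀: strategy I with 257.7800.

257.78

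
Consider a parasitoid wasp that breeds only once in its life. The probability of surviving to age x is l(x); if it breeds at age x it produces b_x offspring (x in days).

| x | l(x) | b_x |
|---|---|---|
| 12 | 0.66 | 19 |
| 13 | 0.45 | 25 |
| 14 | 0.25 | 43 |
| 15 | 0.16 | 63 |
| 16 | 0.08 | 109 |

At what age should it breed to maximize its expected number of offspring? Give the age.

12

Expected offspring if breeding at age x = l(x) × b_x:
  age 12: 0.66 × 19 = 12.540
  age 13: 0.45 × 25 = 11.250
  age 14: 0.25 × 43 = 10.750
  age 15: 0.16 × 63 = 10.080
  age 16: 0.08 × 109 = 8.720
Maximum at age 12 (12.540).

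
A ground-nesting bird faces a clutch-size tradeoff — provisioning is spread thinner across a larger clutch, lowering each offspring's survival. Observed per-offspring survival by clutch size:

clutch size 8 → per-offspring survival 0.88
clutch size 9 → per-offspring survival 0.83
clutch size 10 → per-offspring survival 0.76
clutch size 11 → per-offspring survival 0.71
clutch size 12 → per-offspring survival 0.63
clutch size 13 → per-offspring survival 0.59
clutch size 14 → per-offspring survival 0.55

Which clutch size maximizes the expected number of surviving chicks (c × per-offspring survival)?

11

Expected surviving chicks = c × s(c):
  c=8: 8 × 0.88 = 7.040
  c=9: 9 × 0.83 = 7.470
  c=10: 10 × 0.76 = 7.600
  c=11: 11 × 0.71 = 7.810
  c=12: 12 × 0.63 = 7.560
  c=13: 13 × 0.59 = 7.670
  c=14: 14 × 0.55 = 7.700
Maximum at c = 11 (7.810 surviving chicks).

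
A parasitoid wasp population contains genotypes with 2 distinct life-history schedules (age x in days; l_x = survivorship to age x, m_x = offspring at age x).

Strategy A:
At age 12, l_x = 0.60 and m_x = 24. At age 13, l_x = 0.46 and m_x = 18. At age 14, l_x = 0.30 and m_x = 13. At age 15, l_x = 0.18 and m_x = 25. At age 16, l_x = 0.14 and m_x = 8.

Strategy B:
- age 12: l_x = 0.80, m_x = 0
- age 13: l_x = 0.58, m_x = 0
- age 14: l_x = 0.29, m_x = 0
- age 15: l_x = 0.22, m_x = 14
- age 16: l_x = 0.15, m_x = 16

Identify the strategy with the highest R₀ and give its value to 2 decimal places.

32.20

Strategy A: R₀ = 0.60×24 + 0.46×18 + 0.30×13 + 0.18×25 + 0.14×8 = 32.2000
Strategy B: R₀ = 0.80×0 + 0.58×0 + 0.29×0 + 0.22×14 + 0.15×16 = 5.4800
Highest R₀: strategy A with 32.2000.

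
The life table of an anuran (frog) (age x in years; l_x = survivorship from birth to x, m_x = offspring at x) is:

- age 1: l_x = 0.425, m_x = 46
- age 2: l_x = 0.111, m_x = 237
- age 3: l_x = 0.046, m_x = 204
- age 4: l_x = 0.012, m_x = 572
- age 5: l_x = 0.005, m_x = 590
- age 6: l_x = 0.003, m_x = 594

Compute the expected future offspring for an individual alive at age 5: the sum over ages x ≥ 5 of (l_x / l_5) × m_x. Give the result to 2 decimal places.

946.40

l_5 = 0.005. Conditional survival from age 5 to x is l_x / l_5.
  x=5: (0.005/0.005) × 590 = 590.0000
  x=6: (0.003/0.005) × 594 = 356.4000
Sum = 590.0000 + 356.4000 = 946.4000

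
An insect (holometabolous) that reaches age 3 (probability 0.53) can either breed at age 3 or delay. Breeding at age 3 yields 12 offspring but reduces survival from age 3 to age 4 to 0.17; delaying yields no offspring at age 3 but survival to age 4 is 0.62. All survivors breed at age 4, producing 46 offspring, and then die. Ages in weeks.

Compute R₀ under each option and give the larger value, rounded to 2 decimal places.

15.12

breed at age 3: R₀ = 0.53 × (12 + 0.17 × 46) = 0.53 × 19.8200 = 10.5046
delay to age 4: R₀ = 0.53 × (0.62 × 46) = 0.53 × 28.5200 = 15.1156
Higher: delay to age 4 (15.1156).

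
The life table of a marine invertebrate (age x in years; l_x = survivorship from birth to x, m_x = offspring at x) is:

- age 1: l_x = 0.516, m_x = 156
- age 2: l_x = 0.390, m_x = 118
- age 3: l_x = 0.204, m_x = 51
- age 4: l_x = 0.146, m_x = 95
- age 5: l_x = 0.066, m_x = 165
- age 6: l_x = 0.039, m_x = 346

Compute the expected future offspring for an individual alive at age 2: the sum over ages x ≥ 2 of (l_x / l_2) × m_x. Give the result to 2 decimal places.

242.76

l_2 = 0.390. Conditional survival from age 2 to x is l_x / l_2.
  x=2: (0.390/0.390) × 118 = 118.0000
  x=3: (0.204/0.390) × 51 = 26.6769
  x=4: (0.146/0.390) × 95 = 35.5641
  x=5: (0.066/0.390) × 165 = 27.9231
  x=6: (0.039/0.390) × 346 = 34.6000
Sum = 118.0000 + 26.6769 + 35.5641 + 27.9231 + 34.6000 = 242.7641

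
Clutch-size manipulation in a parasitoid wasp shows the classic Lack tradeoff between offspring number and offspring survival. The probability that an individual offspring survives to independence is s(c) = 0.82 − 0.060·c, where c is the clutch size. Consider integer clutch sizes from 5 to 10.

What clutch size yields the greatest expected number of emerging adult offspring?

Expected emerging adult offspring = c × s(c):
  c=5: 5 × 0.520 = 2.600
  c=6: 6 × 0.460 = 2.760
  c=7: 7 × 0.400 = 2.800
  c=8: 8 × 0.340 = 2.720
  c=9: 9 × 0.280 = 2.520
  c=10: 10 × 0.220 = 2.200
Maximum at c = 7 (2.800 emerging adult offspring).

7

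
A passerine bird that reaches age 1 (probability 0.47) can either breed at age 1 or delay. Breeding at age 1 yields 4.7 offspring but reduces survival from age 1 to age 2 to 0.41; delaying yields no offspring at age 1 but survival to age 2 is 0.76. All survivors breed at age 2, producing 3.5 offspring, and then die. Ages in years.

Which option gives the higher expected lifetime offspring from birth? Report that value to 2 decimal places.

2.88

breed at age 1: R₀ = 0.47 × (4.7 + 0.41 × 3.5) = 0.47 × 6.1350 = 2.8834
delay to age 2: R₀ = 0.47 × (0.76 × 3.5) = 0.47 × 2.6600 = 1.2502
Higher: breed at age 1 (2.8834).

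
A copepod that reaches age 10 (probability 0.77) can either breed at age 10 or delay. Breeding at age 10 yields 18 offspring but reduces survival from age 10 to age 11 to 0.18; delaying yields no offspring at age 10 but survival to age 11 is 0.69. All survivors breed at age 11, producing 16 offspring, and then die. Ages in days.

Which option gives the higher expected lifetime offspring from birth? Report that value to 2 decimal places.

breed at age 10: R₀ = 0.77 × (18 + 0.18 × 16) = 0.77 × 20.8800 = 16.0776
delay to age 11: R₀ = 0.77 × (0.69 × 16) = 0.77 × 11.0400 = 8.5008
Higher: breed at age 10 (16.0776).

16.08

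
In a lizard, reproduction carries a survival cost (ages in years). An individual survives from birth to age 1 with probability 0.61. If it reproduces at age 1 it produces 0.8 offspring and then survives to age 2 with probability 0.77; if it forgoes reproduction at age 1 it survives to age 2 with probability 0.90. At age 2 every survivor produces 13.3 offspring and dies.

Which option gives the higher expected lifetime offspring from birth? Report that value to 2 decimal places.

breed at age 1: R₀ = 0.61 × (0.8 + 0.77 × 13.3) = 0.61 × 11.0410 = 6.7350
delay to age 2: R₀ = 0.61 × (0.90 × 13.3) = 0.61 × 11.9700 = 7.3017
Higher: delay to age 2 (7.3017).

7.30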